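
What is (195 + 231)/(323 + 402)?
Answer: 426/725 ≈ 0.58759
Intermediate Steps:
(195 + 231)/(323 + 402) = 426/725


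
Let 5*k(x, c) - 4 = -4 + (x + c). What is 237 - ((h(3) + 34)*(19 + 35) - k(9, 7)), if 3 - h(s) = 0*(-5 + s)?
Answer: -8789/5 ≈ -1757.8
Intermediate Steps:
h(s) = 3 (h(s) = 3 - 0*(-5 + s) = 3 - 1*0 = 3 + 0 = 3)
k(x, c) = c/5 + x/5 (k(x, c) = 4/5 + (-4 + (x + c))/5 = 4/5 + (-4 + (c + x))/5 = 4/5 + (-4 + c + x)/5 = 4/5 + (-4/5 + c/5 + x/5) = c/5 + x/5)
237 - ((h(3) + 34)*(19 + 35) - k(9, 7)) = 237 - ((3 + 34)*(19 + 35) - ((1/5)*7 + (1/5)*9)) = 237 - (37*54 - (7/5 + 9/5)) = 237 - (1998 - 1*16/5) = 237 - (1998 - 16/5) = 237 - 1*9974/5 = 237 - 9974/5 = -8789/5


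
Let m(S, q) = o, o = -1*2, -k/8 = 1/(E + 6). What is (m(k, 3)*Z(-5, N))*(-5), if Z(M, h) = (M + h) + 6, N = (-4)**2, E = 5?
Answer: 170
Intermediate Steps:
k = -8/11 (k = -8/(5 + 6) = -8/11 ≈ -0.72727)
o = -2
N = 16
m(S, q) = -2
Z(M, h) = 6 + M + h
(m(k, 3)*Z(-5, N))*(-5) = -2*(6 - 5 + 16)*(-5) = -2*17*(-5) = -34*(-5) = 170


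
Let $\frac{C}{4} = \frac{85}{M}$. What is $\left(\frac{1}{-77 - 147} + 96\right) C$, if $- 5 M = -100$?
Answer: $\frac{365551}{224} \approx 1631.9$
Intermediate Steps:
$M = 20$ ($M = \left(- \frac{1}{5}\right) \left(-100\right) = 20$)
$C = 17$ ($C = 4 \cdot \frac{85}{20} = 4 \cdot 85 \cdot \frac{1}{20} = 4 \cdot \frac{17}{4} = 17$)
$\left(\frac{1}{-77 - 147} + 96\right) C = \left(\frac{1}{-77 - 147} + 96\right) 17 = \left(\frac{1}{-224} + 96\right) 17 = \left(- \frac{1}{224} + 96\right) 17 = \frac{21503}{224} \cdot 17 = \frac{365551}{224}$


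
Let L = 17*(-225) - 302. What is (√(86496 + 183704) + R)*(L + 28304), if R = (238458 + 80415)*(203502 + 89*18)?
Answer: 1581227243627184 + 241770*√2702 ≈ 1.5812e+15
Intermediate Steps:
L = -4127 (L = -3825 - 302 = -4127)
R = 65402127792 (R = 318873*(203502 + 1602) = 318873*205104 = 65402127792)
(√(86496 + 183704) + R)*(L + 28304) = (√(86496 + 183704) + 65402127792)*(-4127 + 28304) = (√270200 + 65402127792)*24177 = (10*√2702 + 65402127792)*24177 = (65402127792 + 10*√2702)*24177 = 1581227243627184 + 241770*√2702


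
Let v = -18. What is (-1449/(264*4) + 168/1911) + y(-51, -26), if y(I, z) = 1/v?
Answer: -386249/288288 ≈ -1.3398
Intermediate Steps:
y(I, z) = -1/18 (y(I, z) = 1/(-18) = -1/18)
(-1449/(264*4) + 168/1911) + y(-51, -26) = (-1449/(264*4) + 168/1911) - 1/18 = (-1449/1056 + 168*(1/1911)) - 1/18 = (-1449*1/1056 + 8/91) - 1/18 = (-483/352 + 8/91) - 1/18 = -41137/32032 - 1/18 = -386249/288288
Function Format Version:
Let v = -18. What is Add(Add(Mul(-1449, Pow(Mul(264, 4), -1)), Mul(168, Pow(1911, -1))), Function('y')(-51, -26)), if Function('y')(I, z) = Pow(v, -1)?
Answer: Rational(-386249, 288288) ≈ -1.3398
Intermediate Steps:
Function('y')(I, z) = Rational(-1, 18) (Function('y')(I, z) = Pow(-18, -1) = Rational(-1, 18))
Add(Add(Mul(-1449, Pow(Mul(264, 4), -1)), Mul(168, Pow(1911, -1))), Function('y')(-51, -26)) = Add(Add(Mul(-1449, Pow(Mul(264, 4), -1)), Mul(168, Pow(1911, -1))), Rational(-1, 18)) = Add(Add(Mul(-1449, Pow(1056, -1)), Mul(168, Rational(1, 1911))), Rational(-1, 18)) = Add(Add(Mul(-1449, Rational(1, 1056)), Rational(8, 91)), Rational(-1, 18)) = Add(Add(Rational(-483, 352), Rational(8, 91)), Rational(-1, 18)) = Add(Rational(-41137, 32032), Rational(-1, 18)) = Rational(-386249, 288288)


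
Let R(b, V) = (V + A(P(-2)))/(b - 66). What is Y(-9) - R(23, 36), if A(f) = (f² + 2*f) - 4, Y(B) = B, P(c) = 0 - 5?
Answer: -340/43 ≈ -7.9070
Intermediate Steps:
P(c) = -5
A(f) = -4 + f² + 2*f
R(b, V) = (11 + V)/(-66 + b) (R(b, V) = (V + (-4 + (-5)² + 2*(-5)))/(b - 66) = (V + (-4 + 25 - 10))/(-66 + b) = (V + 11)/(-66 + b) = (11 + V)/(-66 + b))
Y(-9) - R(23, 36) = -9 - (11 + 36)/(-66 + 23) = -9 - 47/(-43) = -9 - (-1)*47/43 = -9 - 1*(-47/43) = -9 + 47/43 = -340/43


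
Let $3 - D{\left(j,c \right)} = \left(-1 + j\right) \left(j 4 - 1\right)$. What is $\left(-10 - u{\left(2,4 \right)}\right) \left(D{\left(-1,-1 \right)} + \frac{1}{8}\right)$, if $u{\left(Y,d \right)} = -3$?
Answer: $\frac{385}{8} \approx 48.125$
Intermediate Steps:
$D{\left(j,c \right)} = 3 - \left(-1 + j\right) \left(-1 + 4 j\right)$ ($D{\left(j,c \right)} = 3 - \left(-1 + j\right) \left(j 4 - 1\right) = 3 - \left(-1 + j\right) \left(4 j - 1\right) = 3 - \left(-1 + j\right) \left(-1 + 4 j\right)$)
$\left(-10 - u{\left(2,4 \right)}\right) \left(D{\left(-1,-1 \right)} + \frac{1}{8}\right) = \left(-10 - -3\right) \left(\left(2 - 4 \left(-1\right)^{2} + 5 \left(-1\right)\right) + \frac{1}{8}\right) = \left(-10 + 3\right) \left(\left(2 - 4 - 5\right) + \frac{1}{8}\right) = - 7 \left(\left(2 - 4 - 5\right) + \frac{1}{8}\right) = - 7 \left(-7 + \frac{1}{8}\right) = \left(-7\right) \left(- \frac{55}{8}\right) = \frac{385}{8}$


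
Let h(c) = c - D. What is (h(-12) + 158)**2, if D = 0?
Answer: 21316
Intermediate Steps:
h(c) = c (h(c) = c - 1*0 = c + 0 = c)
(h(-12) + 158)**2 = (-12 + 158)**2 = 146**2 = 21316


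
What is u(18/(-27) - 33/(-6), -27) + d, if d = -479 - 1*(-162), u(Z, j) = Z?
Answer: -1873/6 ≈ -312.17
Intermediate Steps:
d = -317 (d = -479 + 162 = -317)
u(18/(-27) - 33/(-6), -27) + d = (18/(-27) - 33/(-6)) - 317 = (18*(-1/27) - 33*(-1/6)) - 317 = (-2/3 + 11/2) - 317 = 29/6 - 317 = -1873/6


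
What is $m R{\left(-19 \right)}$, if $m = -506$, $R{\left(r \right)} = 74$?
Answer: $-37444$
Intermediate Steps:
$m R{\left(-19 \right)} = \left(-506\right) 74 = -37444$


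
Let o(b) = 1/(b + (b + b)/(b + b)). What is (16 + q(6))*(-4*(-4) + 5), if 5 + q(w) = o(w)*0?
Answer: 231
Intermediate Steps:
o(b) = 1/(1 + b) (o(b) = 1/(b + (2*b)/((2*b))) = 1/(b + (2*b)*(1/(2*b))) = 1/(b + 1) = 1/(1 + b))
q(w) = -5 (q(w) = -5 + 0/(1 + w) = -5 + 0 = -5)
(16 + q(6))*(-4*(-4) + 5) = (16 - 5)*(-4*(-4) + 5) = 11*(16 + 5) = 11*21 = 231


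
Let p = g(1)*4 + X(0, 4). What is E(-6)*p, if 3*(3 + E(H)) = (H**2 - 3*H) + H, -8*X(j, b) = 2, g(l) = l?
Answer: 195/4 ≈ 48.750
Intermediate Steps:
X(j, b) = -1/4 (X(j, b) = -1/8*2 = -1/4)
E(H) = -3 - 2*H/3 + H**2/3 (E(H) = -3 + ((H**2 - 3*H) + H)/3 = -3 + (H**2 - 2*H)/3 = -3 + (-2*H/3 + H**2/3) = -3 - 2*H/3 + H**2/3)
p = 15/4 (p = 1*4 - 1/4 = 4 - 1/4 = 15/4 ≈ 3.7500)
E(-6)*p = (-3 - 2/3*(-6) + (1/3)*(-6)**2)*(15/4) = (-3 + 4 + (1/3)*36)*(15/4) = (-3 + 4 + 12)*(15/4) = 13*(15/4) = 195/4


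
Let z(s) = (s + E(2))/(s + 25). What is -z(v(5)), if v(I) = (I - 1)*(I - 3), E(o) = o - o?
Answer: -8/33 ≈ -0.24242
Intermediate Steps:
E(o) = 0
v(I) = (-1 + I)*(-3 + I)
z(s) = s/(25 + s) (z(s) = (s + 0)/(s + 25) = s/(25 + s))
-z(v(5)) = -(3 + 5² - 4*5)/(25 + (3 + 5² - 4*5)) = -(3 + 25 - 20)/(25 + (3 + 25 - 20)) = -8/(25 + 8) = -8/33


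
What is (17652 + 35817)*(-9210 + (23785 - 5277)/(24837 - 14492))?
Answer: -5093400369798/10345 ≈ -4.9235e+8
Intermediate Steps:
(17652 + 35817)*(-9210 + (23785 - 5277)/(24837 - 14492)) = 53469*(-9210 + 18508/10345) = 53469*(-95258942/10345) = -5093400369798/10345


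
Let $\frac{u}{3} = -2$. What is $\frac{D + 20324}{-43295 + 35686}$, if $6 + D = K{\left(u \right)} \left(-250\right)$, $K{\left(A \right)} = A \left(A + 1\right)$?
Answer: $- \frac{12818}{7609} \approx -1.6846$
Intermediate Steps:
$u = -6$ ($u = 3 \left(-2\right) = -6$)
$K{\left(A \right)} = A \left(1 + A\right)$
$D = -7506$ ($D = -6 + - 6 \left(1 - 6\right) \left(-250\right) = -6 + \left(-6\right) \left(-5\right) \left(-250\right) = -6 + 30 \left(-250\right) = -6 - 7500 = -7506$)
$\frac{D + 20324}{-43295 + 35686} = \frac{-7506 + 20324}{-43295 + 35686} = \frac{12818}{-7609} = 12818 \left(- \frac{1}{7609}\right) = - \frac{12818}{7609}$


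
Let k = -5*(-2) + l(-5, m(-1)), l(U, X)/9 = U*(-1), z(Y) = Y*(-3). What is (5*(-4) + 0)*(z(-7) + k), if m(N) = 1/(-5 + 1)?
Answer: -1520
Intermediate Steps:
m(N) = -¼ (m(N) = 1/(-4) = -¼)
z(Y) = -3*Y
l(U, X) = -9*U (l(U, X) = 9*(U*(-1)) = 9*(-U) = -9*U)
k = 55 (k = -5*(-2) - 9*(-5) = 10 + 45 = 55)
(5*(-4) + 0)*(z(-7) + k) = (5*(-4) + 0)*(-3*(-7) + 55) = (-20 + 0)*(21 + 55) = -20*76 = -1520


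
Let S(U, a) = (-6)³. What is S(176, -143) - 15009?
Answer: -15225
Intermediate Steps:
S(U, a) = -216
S(176, -143) - 15009 = -216 - 15009 = -15225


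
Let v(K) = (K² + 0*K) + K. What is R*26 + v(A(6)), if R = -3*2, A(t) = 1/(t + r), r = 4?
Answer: -15589/100 ≈ -155.89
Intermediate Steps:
A(t) = 1/(4 + t) (A(t) = 1/(t + 4) = 1/(4 + t))
v(K) = K + K² (v(K) = (K² + 0) + K = K² + K = K + K²)
R = -6
R*26 + v(A(6)) = -6*26 + (1 + 1/(4 + 6))/(4 + 6) = -156 + (1 + 1/10)/10 = -156 + (1 + ⅒)/10 = -156 + (⅒)*(11/10) = -156 + 11/100 = -15589/100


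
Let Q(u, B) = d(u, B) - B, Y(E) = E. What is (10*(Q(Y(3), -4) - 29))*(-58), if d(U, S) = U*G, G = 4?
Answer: 7540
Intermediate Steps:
d(U, S) = 4*U (d(U, S) = U*4 = 4*U)
Q(u, B) = -B + 4*u (Q(u, B) = 4*u - B = -B + 4*u)
(10*(Q(Y(3), -4) - 29))*(-58) = (10*((-1*(-4) + 4*3) - 29))*(-58) = (10*((4 + 12) - 29))*(-58) = (10*(16 - 29))*(-58) = (10*(-13))*(-58) = -130*(-58) = 7540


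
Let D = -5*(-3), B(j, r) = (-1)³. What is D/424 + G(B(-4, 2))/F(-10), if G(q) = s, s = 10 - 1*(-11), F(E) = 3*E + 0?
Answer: -1409/2120 ≈ -0.66462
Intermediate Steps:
F(E) = 3*E
B(j, r) = -1
s = 21 (s = 10 + 11 = 21)
G(q) = 21
D = 15
D/424 + G(B(-4, 2))/F(-10) = 15/424 + 21/((3*(-10))) = 15*(1/424) + 21/(-30) = 15/424 + 21*(-1/30) = 15/424 - 7/10 = -1409/2120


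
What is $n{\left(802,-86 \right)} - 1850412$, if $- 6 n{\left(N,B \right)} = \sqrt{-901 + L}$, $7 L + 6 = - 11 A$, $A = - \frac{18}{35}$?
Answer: $-1850412 - \frac{i \sqrt{1103785}}{210} \approx -1.8504 \cdot 10^{6} - 5.0029 i$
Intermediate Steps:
$A = - \frac{18}{35}$ ($A = \left(-18\right) \frac{1}{35} = - \frac{18}{35} \approx -0.51429$)
$L = - \frac{12}{245}$ ($L = - \frac{6}{7} + \frac{\left(-11\right) \left(- \frac{18}{35}\right)}{7} = - \frac{6}{7} + \frac{1}{7} \cdot \frac{198}{35} = - \frac{6}{7} + \frac{198}{245} = - \frac{12}{245} \approx -0.04898$)
$n{\left(N,B \right)} = - \frac{i \sqrt{1103785}}{210}$ ($n{\left(N,B \right)} = - \frac{\sqrt{-901 - \frac{12}{245}}}{6} = - \frac{\sqrt{- \frac{220757}{245}}}{6} = - \frac{\frac{1}{35} i \sqrt{1103785}}{6} = - \frac{i \sqrt{1103785}}{210}$)
$n{\left(802,-86 \right)} - 1850412 = - \frac{i \sqrt{1103785}}{210} - 1850412 = -1850412 - \frac{i \sqrt{1103785}}{210}$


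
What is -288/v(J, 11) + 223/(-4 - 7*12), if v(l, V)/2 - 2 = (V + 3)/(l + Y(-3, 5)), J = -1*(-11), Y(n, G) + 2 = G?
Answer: -4447/88 ≈ -50.534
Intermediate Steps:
Y(n, G) = -2 + G
J = 11
v(l, V) = 4 + 2*(3 + V)/(3 + l) (v(l, V) = 4 + 2*((V + 3)/(l + (-2 + 5))) = 4 + 2*((3 + V)/(l + 3)) = 4 + 2*((3 + V)/(3 + l)) = 4 + 2*(3 + V)/(3 + l))
-288/v(J, 11) + 223/(-4 - 7*12) = -288*(3 + 11)/(2*(9 + 11 + 2*11)) + 223/(-4 - 7*12) = -288*7/(9 + 11 + 22) + 223/(-4 - 84) = -288/(2*(1/14)*42) + 223/(-88) = -288/6 + 223*(-1/88) = -288*⅙ - 223/88 = -48 - 223/88 = -4447/88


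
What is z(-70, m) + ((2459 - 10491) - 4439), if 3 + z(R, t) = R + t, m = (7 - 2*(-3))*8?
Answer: -12440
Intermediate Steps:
m = 104 (m = (7 + 6)*8 = 13*8 = 104)
z(R, t) = -3 + R + t (z(R, t) = -3 + (R + t) = -3 + R + t)
z(-70, m) + ((2459 - 10491) - 4439) = (-3 - 70 + 104) + ((2459 - 10491) - 4439) = 31 + (-8032 - 4439) = 31 - 12471 = -12440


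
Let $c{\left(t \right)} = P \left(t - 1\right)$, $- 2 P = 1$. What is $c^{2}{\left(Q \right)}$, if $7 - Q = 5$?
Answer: $\frac{1}{4} \approx 0.25$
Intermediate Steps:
$P = - \frac{1}{2}$ ($P = \left(- \frac{1}{2}\right) 1 = - \frac{1}{2} \approx -0.5$)
$Q = 2$ ($Q = 7 - 5 = 2$)
$c{\left(t \right)} = \frac{1}{2} - \frac{t}{2}$ ($c{\left(t \right)} = - \frac{t - 1}{2} = - \frac{-1 + t}{2} = \frac{1}{2} - \frac{t}{2}$)
$c^{2}{\left(Q \right)} = \left(\frac{1}{2} - 1\right)^{2} = \left(- \frac{1}{2}\right)^{2} = \frac{1}{4}$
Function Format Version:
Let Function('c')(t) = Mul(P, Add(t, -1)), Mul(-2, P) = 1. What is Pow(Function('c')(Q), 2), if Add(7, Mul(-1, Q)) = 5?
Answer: Rational(1, 4) ≈ 0.25000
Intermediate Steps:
P = Rational(-1, 2) (P = Mul(Rational(-1, 2), 1) = Rational(-1, 2) ≈ -0.50000)
Q = 2 (Q = Add(7, Mul(-1, 5)) = Add(7, -5) = 2)
Function('c')(t) = Add(Rational(1, 2), Mul(Rational(-1, 2), t)) (Function('c')(t) = Mul(Rational(-1, 2), Add(t, -1)) = Mul(Rational(-1, 2), Add(-1, t)) = Add(Rational(1, 2), Mul(Rational(-1, 2), t)))
Pow(Function('c')(Q), 2) = Pow(Add(Rational(1, 2), Mul(Rational(-1, 2), 2)), 2) = Pow(Add(Rational(1, 2), -1), 2) = Pow(Rational(-1, 2), 2) = Rational(1, 4)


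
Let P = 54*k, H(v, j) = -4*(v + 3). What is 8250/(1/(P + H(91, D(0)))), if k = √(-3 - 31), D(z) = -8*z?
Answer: -3102000 + 445500*I*√34 ≈ -3.102e+6 + 2.5977e+6*I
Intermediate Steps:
H(v, j) = -12 - 4*v (H(v, j) = -4*(3 + v) = -12 - 4*v)
k = I*√34 (k = √(-34) = I*√34 ≈ 5.8309*I)
P = 54*I*√34 (P = 54*(I*√34) = 54*I*√34 ≈ 314.87*I)
8250/(1/(P + H(91, D(0)))) = 8250/(1/(54*I*√34 + (-12 - 4*91))) = 8250/(1/(54*I*√34 + (-12 - 364))) = 8250/(1/(54*I*√34 - 376)) = 8250/(1/(-376 + 54*I*√34)) = 8250*(-376 + 54*I*√34) = -3102000 + 445500*I*√34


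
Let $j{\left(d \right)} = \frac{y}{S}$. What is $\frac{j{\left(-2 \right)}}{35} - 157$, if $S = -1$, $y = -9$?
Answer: $- \frac{5486}{35} \approx -156.74$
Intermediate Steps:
$j{\left(d \right)} = 9$ ($j{\left(d \right)} = - \frac{9}{-1} = \left(-9\right) \left(-1\right) = 9$)
$\frac{j{\left(-2 \right)}}{35} - 157 = \frac{9}{35} - 157 = - \frac{5486}{35}$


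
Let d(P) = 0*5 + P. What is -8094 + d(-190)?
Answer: -8284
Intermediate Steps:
d(P) = P (d(P) = 0 + P = P)
-8094 + d(-190) = -8094 - 190 = -8284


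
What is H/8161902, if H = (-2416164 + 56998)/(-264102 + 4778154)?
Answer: -1179583/18421625023452 ≈ -6.4033e-8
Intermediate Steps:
H = -1179583/2257026 (H = -2359166/4514052 = -2359166*1/4514052 = -1179583/2257026 ≈ -0.52263)
H/8161902 = -1179583/2257026/8161902 = -1179583/2257026*1/8161902 = -1179583/18421625023452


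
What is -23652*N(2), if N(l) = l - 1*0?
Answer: -47304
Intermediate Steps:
N(l) = l (N(l) = l + 0 = l)
-23652*N(2) = -23652*2 = -47304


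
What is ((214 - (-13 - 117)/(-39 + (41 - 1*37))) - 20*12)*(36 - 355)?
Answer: 66352/7 ≈ 9478.9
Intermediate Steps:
((214 - (-13 - 117)/(-39 + (41 - 1*37))) - 20*12)*(36 - 355) = ((214 - (-130)/(-39 + (41 - 37))) - 240)*(-319) = ((214 - (-130)/(-39 + 4)) - 240)*(-319) = ((214 - (-130)/(-35)) - 240)*(-319) = ((214 - (-130)*(-1)/35) - 240)*(-319) = ((214 - 1*26/7) - 240)*(-319) = ((214 - 26/7) - 240)*(-319) = (1472/7 - 240)*(-319) = -208/7*(-319) = 66352/7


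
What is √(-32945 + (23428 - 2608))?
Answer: 5*I*√485 ≈ 110.11*I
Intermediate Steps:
√(-32945 + (23428 - 2608)) = √(-32945 + 20820) = √(-12125) = 5*I*√485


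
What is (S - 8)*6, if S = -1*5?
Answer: -78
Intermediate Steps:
S = -5
(S - 8)*6 = (-5 - 8)*6 = -13*6 = -78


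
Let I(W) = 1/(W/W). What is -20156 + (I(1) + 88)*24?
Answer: -18020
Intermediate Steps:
I(W) = 1 (I(W) = 1/1 = 1)
-20156 + (I(1) + 88)*24 = -20156 + (1 + 88)*24 = -20156 + 89*24 = -20156 + 2136 = -18020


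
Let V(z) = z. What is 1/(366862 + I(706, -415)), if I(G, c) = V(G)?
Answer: 1/367568 ≈ 2.7206e-6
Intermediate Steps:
I(G, c) = G
1/(366862 + I(706, -415)) = 1/(366862 + 706) = 1/367568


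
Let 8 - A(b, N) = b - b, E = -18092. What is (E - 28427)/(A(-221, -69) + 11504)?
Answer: -46519/11512 ≈ -4.0409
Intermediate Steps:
A(b, N) = 8 (A(b, N) = 8 - (b - b) = 8 - 1*0 = 8 + 0 = 8)
(E - 28427)/(A(-221, -69) + 11504) = (-18092 - 28427)/(8 + 11504) = -46519/11512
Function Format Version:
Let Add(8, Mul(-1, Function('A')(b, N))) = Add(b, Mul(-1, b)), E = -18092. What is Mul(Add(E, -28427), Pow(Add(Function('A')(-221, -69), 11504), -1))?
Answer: Rational(-46519, 11512) ≈ -4.0409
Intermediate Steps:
Function('A')(b, N) = 8 (Function('A')(b, N) = Add(8, Mul(-1, Add(b, Mul(-1, b)))) = Add(8, Mul(-1, 0)) = Add(8, 0) = 8)
Mul(Add(E, -28427), Pow(Add(Function('A')(-221, -69), 11504), -1)) = Mul(Add(-18092, -28427), Pow(Add(8, 11504), -1)) = Mul(-46519, Pow(11512, -1)) = Mul(-46519, Rational(1, 11512)) = Rational(-46519, 11512)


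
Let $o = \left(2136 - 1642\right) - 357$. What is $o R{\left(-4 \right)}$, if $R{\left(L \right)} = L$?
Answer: $-548$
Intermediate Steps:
$o = 137$ ($o = 494 - 357 = 137$)
$o R{\left(-4 \right)} = 137 \left(-4\right) = -548$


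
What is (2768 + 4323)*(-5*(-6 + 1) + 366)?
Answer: 2772581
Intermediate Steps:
(2768 + 4323)*(-5*(-6 + 1) + 366) = 7091*(-5*(-5) + 366) = 7091*(25 + 366) = 7091*391 = 2772581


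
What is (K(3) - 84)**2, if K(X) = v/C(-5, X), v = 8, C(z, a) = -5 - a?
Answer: 7225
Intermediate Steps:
K(X) = 8/(-5 - X)
(K(3) - 84)**2 = (-8/(5 + 3) - 84)**2 = (-8/8 - 84)**2 = (-8*1/8 - 84)**2 = (-1 - 84)**2 = (-85)**2 = 7225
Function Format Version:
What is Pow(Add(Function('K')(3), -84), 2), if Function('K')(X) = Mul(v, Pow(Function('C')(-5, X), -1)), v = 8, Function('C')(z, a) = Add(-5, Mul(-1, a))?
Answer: 7225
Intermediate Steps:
Function('K')(X) = Mul(8, Pow(Add(-5, Mul(-1, X)), -1))
Pow(Add(Function('K')(3), -84), 2) = Pow(Add(Mul(-8, Pow(Add(5, 3), -1)), -84), 2) = Pow(Add(Mul(-8, Pow(8, -1)), -84), 2) = Pow(Add(Mul(-8, Rational(1, 8)), -84), 2) = Pow(Add(-1, -84), 2) = Pow(-85, 2) = 7225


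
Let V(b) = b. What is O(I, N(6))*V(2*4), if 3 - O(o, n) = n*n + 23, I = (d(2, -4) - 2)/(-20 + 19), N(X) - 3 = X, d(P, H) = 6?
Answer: -808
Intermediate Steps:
N(X) = 3 + X
I = -4 (I = (6 - 2)/(-20 + 19) = 4/(-1) = 4*(-1) = -4)
O(o, n) = -20 - n² (O(o, n) = 3 - (n*n + 23) = 3 - (n² + 23) = 3 - (23 + n²) = 3 + (-23 - n²) = -20 - n²)
O(I, N(6))*V(2*4) = (-20 - (3 + 6)²)*(2*4) = (-20 - 1*9²)*8 = (-20 - 1*81)*8 = (-20 - 81)*8 = -101*8 = -808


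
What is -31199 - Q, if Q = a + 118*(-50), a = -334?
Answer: -24965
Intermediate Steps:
Q = -6234 (Q = -334 + 118*(-50) = -334 - 5900 = -6234)
-31199 - Q = -31199 - 1*(-6234) = -31199 + 6234 = -24965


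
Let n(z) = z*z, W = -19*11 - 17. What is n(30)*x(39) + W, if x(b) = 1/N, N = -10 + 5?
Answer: -406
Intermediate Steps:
W = -226 (W = -209 - 17 = -226)
n(z) = z**2
N = -5
x(b) = -1/5 (x(b) = 1/(-5) = -1/5)
n(30)*x(39) + W = 30**2*(-1/5) - 226 = 900*(-1/5) - 226 = -180 - 226 = -406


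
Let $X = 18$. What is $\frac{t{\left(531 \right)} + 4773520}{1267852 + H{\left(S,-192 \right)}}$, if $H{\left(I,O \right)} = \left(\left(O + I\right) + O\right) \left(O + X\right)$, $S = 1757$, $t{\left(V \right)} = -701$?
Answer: $\frac{4772819}{1028950} \approx 4.6385$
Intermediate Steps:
$H{\left(I,O \right)} = \left(18 + O\right) \left(I + 2 O\right)$ ($H{\left(I,O \right)} = \left(\left(O + I\right) + O\right) \left(O + 18\right) = \left(\left(I + O\right) + O\right) \left(18 + O\right) = \left(I + 2 O\right) \left(18 + O\right) = \left(18 + O\right) \left(I + 2 O\right)$)
$\frac{t{\left(531 \right)} + 4773520}{1267852 + H{\left(S,-192 \right)}} = \frac{-701 + 4773520}{1267852 + \left(2 \left(-192\right)^{2} + 18 \cdot 1757 + 36 \left(-192\right) + 1757 \left(-192\right)\right)} = \frac{4772819}{1267852 + \left(2 \cdot 36864 + 31626 - 6912 - 337344\right)} = \frac{4772819}{1267852 + \left(73728 + 31626 - 6912 - 337344\right)} = \frac{4772819}{1267852 - 238902} = \frac{4772819}{1028950}$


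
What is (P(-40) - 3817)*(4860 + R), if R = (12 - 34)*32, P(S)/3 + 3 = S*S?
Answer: 4047944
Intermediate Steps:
P(S) = -9 + 3*S**2 (P(S) = -9 + 3*(S*S) = -9 + 3*S**2)
R = -704 (R = -22*32 = -704)
(P(-40) - 3817)*(4860 + R) = ((-9 + 3*(-40)**2) - 3817)*(4860 - 704) = ((-9 + 3*1600) - 3817)*4156 = ((-9 + 4800) - 3817)*4156 = (4791 - 3817)*4156 = 974*4156 = 4047944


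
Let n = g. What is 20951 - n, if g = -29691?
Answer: 50642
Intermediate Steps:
n = -29691
20951 - n = 20951 - 1*(-29691) = 20951 + 29691 = 50642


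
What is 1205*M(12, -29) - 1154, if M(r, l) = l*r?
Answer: -420494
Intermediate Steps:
1205*M(12, -29) - 1154 = 1205*(-29*12) - 1154 = 1205*(-348) - 1154 = -419340 - 1154 = -420494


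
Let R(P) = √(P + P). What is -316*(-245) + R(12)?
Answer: 77420 + 2*√6 ≈ 77425.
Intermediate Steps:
R(P) = √2*√P (R(P) = √(2*P) = √2*√P)
-316*(-245) + R(12) = -316*(-245) + √2*√12 = 77420 + √2*(2*√3) = 77420 + 2*√6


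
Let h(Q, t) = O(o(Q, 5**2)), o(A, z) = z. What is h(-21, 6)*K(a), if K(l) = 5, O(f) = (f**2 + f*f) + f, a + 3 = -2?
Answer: 6375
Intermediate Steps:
a = -5 (a = -3 - 2 = -5)
O(f) = f + 2*f**2 (O(f) = (f**2 + f**2) + f = 2*f**2 + f = f + 2*f**2)
h(Q, t) = 1275 (h(Q, t) = 5**2*(1 + 2*5**2) = 25*(1 + 2*25) = 25*(1 + 50) = 25*51 = 1275)
h(-21, 6)*K(a) = 1275*5 = 6375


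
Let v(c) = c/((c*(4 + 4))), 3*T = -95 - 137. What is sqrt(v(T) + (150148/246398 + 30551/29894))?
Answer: sqrt(95291322530105123738)/7365821812 ≈ 1.3253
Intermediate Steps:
T = -232/3 (T = (-95 - 137)/3 = (1/3)*(-232) = -232/3 ≈ -77.333)
v(c) = 1/8 (v(c) = c/((c*8)) = c/((8*c)) = c*(1/(8*c)) = 1/8)
sqrt(v(T) + (150148/246398 + 30551/29894)) = sqrt(1/8 + (150148/246398 + 30551/29894)) = sqrt(1/8 + (150148*(1/246398) + 30551*(1/29894))) = sqrt(1/8 + (75074/123199 + 30551/29894)) = sqrt(1/8 + 6008114805/3682910906) = sqrt(25873914673/14731643624) = sqrt(95291322530105123738)/7365821812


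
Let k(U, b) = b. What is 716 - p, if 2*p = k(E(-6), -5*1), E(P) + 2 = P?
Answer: 1437/2 ≈ 718.50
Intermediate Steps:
E(P) = -2 + P
p = -5/2 (p = (-5*1)/2 = (1/2)*(-5) = -5/2 ≈ -2.5000)
716 - p = 716 - 1*(-5/2) = 716 + 5/2 = 1437/2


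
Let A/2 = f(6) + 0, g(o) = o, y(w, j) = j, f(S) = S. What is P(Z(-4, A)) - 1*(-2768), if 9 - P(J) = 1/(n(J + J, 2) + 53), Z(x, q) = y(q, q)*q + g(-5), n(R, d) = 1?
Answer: 149957/54 ≈ 2777.0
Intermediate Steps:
A = 12 (A = 2*(6 + 0) = 2*6 = 12)
Z(x, q) = -5 + q² (Z(x, q) = q*q - 5 = q² - 5 = -5 + q²)
P(J) = 485/54 (P(J) = 9 - 1/(1 + 53) = 9 - 1/54 = 485/54)
P(Z(-4, A)) - 1*(-2768) = 485/54 - 1*(-2768) = 485/54 + 2768 = 149957/54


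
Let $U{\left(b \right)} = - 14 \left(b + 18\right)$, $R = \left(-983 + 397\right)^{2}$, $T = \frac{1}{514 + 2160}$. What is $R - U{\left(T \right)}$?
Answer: $\frac{65636769}{191} \approx 3.4365 \cdot 10^{5}$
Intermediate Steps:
$T = \frac{1}{2674} \approx 0.00037397$
$R = 343396$ ($R = \left(-586\right)^{2} = 343396$)
$U{\left(b \right)} = -252 - 14 b$ ($U{\left(b \right)} = - 14 \left(18 + b\right) = -252 - 14 b$)
$R - U{\left(T \right)} = 343396 - \left(-252 - \frac{1}{191}\right) = 343396 - - \frac{48133}{191} = 343396 + \frac{48133}{191} = \frac{65636769}{191}$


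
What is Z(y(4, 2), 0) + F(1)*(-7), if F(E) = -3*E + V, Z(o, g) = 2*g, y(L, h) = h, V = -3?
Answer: 42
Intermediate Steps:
F(E) = -3 - 3*E (F(E) = -3*E - 3 = -3 - 3*E)
Z(y(4, 2), 0) + F(1)*(-7) = 2*0 + (-3 - 3*1)*(-7) = 0 + (-3 - 3)*(-7) = 0 - 6*(-7) = 0 + 42 = 42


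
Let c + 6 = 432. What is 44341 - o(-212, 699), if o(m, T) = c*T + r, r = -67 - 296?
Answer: -253070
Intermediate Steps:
c = 426 (c = -6 + 432 = 426)
r = -363
o(m, T) = -363 + 426*T (o(m, T) = 426*T - 363 = -363 + 426*T)
44341 - o(-212, 699) = 44341 - (-363 + 426*699) = 44341 - (-363 + 297774) = 44341 - 1*297411 = 44341 - 297411 = -253070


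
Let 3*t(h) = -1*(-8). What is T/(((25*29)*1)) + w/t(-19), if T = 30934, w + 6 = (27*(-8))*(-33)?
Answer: 7868911/2900 ≈ 2713.4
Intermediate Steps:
t(h) = 8/3 (t(h) = (-1*(-8))/3 = (⅓)*8 = 8/3)
w = 7122 (w = -6 + (27*(-8))*(-33) = -6 - 216*(-33) = -6 + 7128 = 7122)
T/(((25*29)*1)) + w/t(-19) = 30934/(((25*29)*1)) + 7122/(8/3) = 30934/((725*1)) + 7122*(3/8) = 30934/725 + 10683/4 = 7868911/2900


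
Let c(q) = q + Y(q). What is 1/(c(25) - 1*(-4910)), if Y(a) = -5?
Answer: 1/4930 ≈ 0.00020284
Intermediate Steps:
c(q) = -5 + q (c(q) = q - 5 = -5 + q)
1/(c(25) - 1*(-4910)) = 1/((-5 + 25) - 1*(-4910)) = 1/(20 + 4910) = 1/4930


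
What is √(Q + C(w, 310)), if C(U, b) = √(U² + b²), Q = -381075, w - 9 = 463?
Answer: √(-381075 + 2*√79721) ≈ 616.86*I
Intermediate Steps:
w = 472 (w = 9 + 463 = 472)
√(Q + C(w, 310)) = √(-381075 + √(472² + 310²)) = √(-381075 + √(222784 + 96100)) = √(-381075 + √318884) = √(-381075 + 2*√79721)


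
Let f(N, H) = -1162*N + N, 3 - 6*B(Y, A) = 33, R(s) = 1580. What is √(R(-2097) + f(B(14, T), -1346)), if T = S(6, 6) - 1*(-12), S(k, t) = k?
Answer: √7385 ≈ 85.936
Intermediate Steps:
T = 18 (T = 6 - 1*(-12) = 6 + 12 = 18)
B(Y, A) = -5 (B(Y, A) = ½ - ⅙*33 = ½ - 11/2 = -5)
f(N, H) = -1161*N
√(R(-2097) + f(B(14, T), -1346)) = √(1580 - 1161*(-5)) = √(1580 + 5805) = √7385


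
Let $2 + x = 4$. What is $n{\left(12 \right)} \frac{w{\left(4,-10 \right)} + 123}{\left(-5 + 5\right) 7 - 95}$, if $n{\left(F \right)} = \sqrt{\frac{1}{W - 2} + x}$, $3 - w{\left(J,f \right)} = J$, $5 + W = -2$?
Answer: $- \frac{122 \sqrt{17}}{285} \approx -1.765$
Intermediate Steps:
$W = -7$ ($W = -5 - 2 = -7$)
$x = 2$ ($x = -2 + 4 = 2$)
$w{\left(J,f \right)} = 3 - J$
$n{\left(F \right)} = \frac{\sqrt{17}}{3}$ ($n{\left(F \right)} = \sqrt{\frac{1}{-7 - 2} + 2} = \sqrt{\frac{1}{-9} + 2} = \sqrt{- \frac{1}{9} + 2} = \sqrt{\frac{17}{9}} = \frac{\sqrt{17}}{3}$)
$n{\left(12 \right)} \frac{w{\left(4,-10 \right)} + 123}{\left(-5 + 5\right) 7 - 95} = \frac{\sqrt{17}}{3} \frac{\left(3 - 4\right) + 123}{\left(-5 + 5\right) 7 - 95} = \frac{\sqrt{17}}{3} \frac{\left(3 - 4\right) + 123}{0 \cdot 7 - 95} = \frac{\sqrt{17}}{3} \frac{-1 + 123}{0 - 95} = \frac{\sqrt{17}}{3} \frac{122}{-95} = \frac{\sqrt{17}}{3} \cdot 122 \left(- \frac{1}{95}\right) = \frac{\sqrt{17}}{3} \left(- \frac{122}{95}\right) = - \frac{122 \sqrt{17}}{285}$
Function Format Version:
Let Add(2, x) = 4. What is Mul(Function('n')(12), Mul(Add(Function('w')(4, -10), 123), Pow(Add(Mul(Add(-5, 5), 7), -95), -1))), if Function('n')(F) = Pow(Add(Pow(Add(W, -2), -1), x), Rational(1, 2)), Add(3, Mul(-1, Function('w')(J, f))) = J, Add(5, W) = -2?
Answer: Mul(Rational(-122, 285), Pow(17, Rational(1, 2))) ≈ -1.7650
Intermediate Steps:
W = -7 (W = Add(-5, -2) = -7)
x = 2 (x = Add(-2, 4) = 2)
Function('w')(J, f) = Add(3, Mul(-1, J))
Function('n')(F) = Mul(Rational(1, 3), Pow(17, Rational(1, 2))) (Function('n')(F) = Pow(Add(Pow(Add(-7, -2), -1), 2), Rational(1, 2)) = Pow(Add(Pow(-9, -1), 2), Rational(1, 2)) = Pow(Add(Rational(-1, 9), 2), Rational(1, 2)) = Pow(Rational(17, 9), Rational(1, 2)) = Mul(Rational(1, 3), Pow(17, Rational(1, 2))))
Mul(Function('n')(12), Mul(Add(Function('w')(4, -10), 123), Pow(Add(Mul(Add(-5, 5), 7), -95), -1))) = Mul(Mul(Rational(1, 3), Pow(17, Rational(1, 2))), Mul(Add(Add(3, Mul(-1, 4)), 123), Pow(Add(Mul(Add(-5, 5), 7), -95), -1))) = Mul(Mul(Rational(1, 3), Pow(17, Rational(1, 2))), Mul(Add(Add(3, -4), 123), Pow(Add(Mul(0, 7), -95), -1))) = Mul(Mul(Rational(1, 3), Pow(17, Rational(1, 2))), Mul(Add(-1, 123), Pow(Add(0, -95), -1))) = Mul(Mul(Rational(1, 3), Pow(17, Rational(1, 2))), Mul(122, Pow(-95, -1))) = Mul(Mul(Rational(1, 3), Pow(17, Rational(1, 2))), Mul(122, Rational(-1, 95))) = Mul(Mul(Rational(1, 3), Pow(17, Rational(1, 2))), Rational(-122, 95)) = Mul(Rational(-122, 285), Pow(17, Rational(1, 2)))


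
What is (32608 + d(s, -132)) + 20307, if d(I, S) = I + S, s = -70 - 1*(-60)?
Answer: 52773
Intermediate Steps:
s = -10 (s = -70 + 60 = -10)
(32608 + d(s, -132)) + 20307 = (32608 + (-10 - 132)) + 20307 = (32608 - 142) + 20307 = 32466 + 20307 = 52773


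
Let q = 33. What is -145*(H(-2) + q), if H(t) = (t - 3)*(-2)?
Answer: -6235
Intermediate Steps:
H(t) = 6 - 2*t (H(t) = (-3 + t)*(-2) = 6 - 2*t)
-145*(H(-2) + q) = -145*((6 - 2*(-2)) + 33) = -145*((6 + 4) + 33) = -145*(10 + 33) = -145*43 = -6235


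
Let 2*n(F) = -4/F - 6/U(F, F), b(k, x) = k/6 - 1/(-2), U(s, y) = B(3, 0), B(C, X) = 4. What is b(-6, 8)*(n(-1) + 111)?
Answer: -449/8 ≈ -56.125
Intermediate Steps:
U(s, y) = 4
b(k, x) = 1/2 + k/6 (b(k, x) = k*(1/6) - 1*(-1/2) = k/6 + 1/2 = 1/2 + k/6)
n(F) = -3/4 - 2/F (n(F) = (-4/F - 6/4)/2 = (-4/F - 6*1/4)/2 = (-4/F - 3/2)/2 = (-3/2 - 4/F)/2 = -3/4 - 2/F)
b(-6, 8)*(n(-1) + 111) = (1/2 + (1/6)*(-6))*((-3/4 - 2/(-1)) + 111) = (1/2 - 1)*((-3/4 - 2*(-1)) + 111) = -((-3/4 + 2) + 111)/2 = -(5/4 + 111)/2 = -1/2*449/4 = -449/8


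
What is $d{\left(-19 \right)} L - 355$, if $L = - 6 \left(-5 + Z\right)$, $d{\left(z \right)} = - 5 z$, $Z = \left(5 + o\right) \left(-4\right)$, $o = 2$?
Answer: $18455$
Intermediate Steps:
$Z = -28$ ($Z = \left(5 + 2\right) \left(-4\right) = 7 \left(-4\right) = -28$)
$L = 198$ ($L = - 6 \left(-5 - 28\right) = \left(-6\right) \left(-33\right) = 198$)
$d{\left(-19 \right)} L - 355 = \left(-5\right) \left(-19\right) 198 - 355 = 95 \cdot 198 - 355 = 18810 - 355 = 18455$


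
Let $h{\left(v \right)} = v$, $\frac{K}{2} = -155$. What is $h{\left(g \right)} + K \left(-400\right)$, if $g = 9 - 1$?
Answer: $124008$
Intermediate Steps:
$K = -310$ ($K = 2 \left(-155\right) = -310$)
$g = 8$
$h{\left(g \right)} + K \left(-400\right) = 8 - -124000 = 8 + 124000 = 124008$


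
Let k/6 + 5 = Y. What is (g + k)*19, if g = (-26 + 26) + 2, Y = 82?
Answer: 8816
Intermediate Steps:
k = 462 (k = -30 + 6*82 = -30 + 492 = 462)
g = 2 (g = 0 + 2 = 2)
(g + k)*19 = (2 + 462)*19 = 464*19 = 8816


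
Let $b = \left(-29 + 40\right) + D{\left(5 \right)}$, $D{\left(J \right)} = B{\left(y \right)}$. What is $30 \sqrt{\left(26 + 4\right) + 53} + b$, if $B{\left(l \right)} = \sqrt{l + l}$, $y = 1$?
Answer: $11 + \sqrt{2} + 30 \sqrt{83} \approx 285.73$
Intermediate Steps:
$B{\left(l \right)} = \sqrt{2} \sqrt{l}$ ($B{\left(l \right)} = \sqrt{2 l} = \sqrt{2} \sqrt{l}$)
$D{\left(J \right)} = \sqrt{2}$ ($D{\left(J \right)} = \sqrt{2} \sqrt{1} = \sqrt{2} \cdot 1 = \sqrt{2}$)
$b = 11 + \sqrt{2}$ ($b = \left(-29 + 40\right) + \sqrt{2} = 11 + \sqrt{2} \approx 12.414$)
$30 \sqrt{\left(26 + 4\right) + 53} + b = 30 \sqrt{\left(26 + 4\right) + 53} + \left(11 + \sqrt{2}\right) = 30 \sqrt{30 + 53} + \left(11 + \sqrt{2}\right) = 30 \sqrt{83} + \left(11 + \sqrt{2}\right) = 11 + \sqrt{2} + 30 \sqrt{83}$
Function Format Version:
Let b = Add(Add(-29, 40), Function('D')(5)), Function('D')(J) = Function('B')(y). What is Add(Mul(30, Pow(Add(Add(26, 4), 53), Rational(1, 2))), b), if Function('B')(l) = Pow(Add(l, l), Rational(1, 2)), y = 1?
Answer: Add(11, Pow(2, Rational(1, 2)), Mul(30, Pow(83, Rational(1, 2)))) ≈ 285.73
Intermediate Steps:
Function('B')(l) = Mul(Pow(2, Rational(1, 2)), Pow(l, Rational(1, 2))) (Function('B')(l) = Pow(Mul(2, l), Rational(1, 2)) = Mul(Pow(2, Rational(1, 2)), Pow(l, Rational(1, 2))))
Function('D')(J) = Pow(2, Rational(1, 2)) (Function('D')(J) = Mul(Pow(2, Rational(1, 2)), Pow(1, Rational(1, 2))) = Mul(Pow(2, Rational(1, 2)), 1) = Pow(2, Rational(1, 2)))
b = Add(11, Pow(2, Rational(1, 2))) (b = Add(Add(-29, 40), Pow(2, Rational(1, 2))) = Add(11, Pow(2, Rational(1, 2))) ≈ 12.414)
Add(Mul(30, Pow(Add(Add(26, 4), 53), Rational(1, 2))), b) = Add(Mul(30, Pow(Add(Add(26, 4), 53), Rational(1, 2))), Add(11, Pow(2, Rational(1, 2)))) = Add(Mul(30, Pow(Add(30, 53), Rational(1, 2))), Add(11, Pow(2, Rational(1, 2)))) = Add(Mul(30, Pow(83, Rational(1, 2))), Add(11, Pow(2, Rational(1, 2)))) = Add(11, Pow(2, Rational(1, 2)), Mul(30, Pow(83, Rational(1, 2))))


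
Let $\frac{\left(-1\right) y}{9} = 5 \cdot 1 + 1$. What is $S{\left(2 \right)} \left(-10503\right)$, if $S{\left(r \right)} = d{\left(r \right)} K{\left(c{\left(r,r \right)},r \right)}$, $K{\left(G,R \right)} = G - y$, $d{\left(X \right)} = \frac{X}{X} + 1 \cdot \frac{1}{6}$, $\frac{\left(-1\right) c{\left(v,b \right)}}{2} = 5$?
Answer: $-539154$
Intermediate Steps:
$c{\left(v,b \right)} = -10$ ($c{\left(v,b \right)} = \left(-2\right) 5 = -10$)
$y = -54$ ($y = - 9 \left(5 \cdot 1 + 1\right) = - 9 \left(5 + 1\right) = \left(-9\right) 6 = -54$)
$d{\left(X \right)} = \frac{7}{6}$ ($d{\left(X \right)} = 1 + 1 \cdot \frac{1}{6} = 1 + \frac{1}{6} = \frac{7}{6}$)
$K{\left(G,R \right)} = 54 + G$ ($K{\left(G,R \right)} = G - -54 = G + 54 = 54 + G$)
$S{\left(r \right)} = \frac{154}{3}$ ($S{\left(r \right)} = \frac{7 \left(54 - 10\right)}{6} = \frac{7}{6} \cdot 44 = \frac{154}{3}$)
$S{\left(2 \right)} \left(-10503\right) = \frac{154}{3} \left(-10503\right) = -539154$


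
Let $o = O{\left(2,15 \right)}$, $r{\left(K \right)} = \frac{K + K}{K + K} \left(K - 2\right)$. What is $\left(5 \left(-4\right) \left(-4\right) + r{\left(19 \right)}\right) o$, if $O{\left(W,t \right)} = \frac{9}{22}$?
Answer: $\frac{873}{22} \approx 39.682$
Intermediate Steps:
$O{\left(W,t \right)} = \frac{9}{22}$ ($O{\left(W,t \right)} = 9 \cdot \frac{1}{22} = \frac{9}{22}$)
$r{\left(K \right)} = -2 + K$ ($r{\left(K \right)} = \frac{2 K}{2 K} \left(-2 + K\right) = 2 K \frac{1}{2 K} \left(-2 + K\right) = 1 \left(-2 + K\right) = -2 + K$)
$o = \frac{9}{22} \approx 0.40909$
$\left(5 \left(-4\right) \left(-4\right) + r{\left(19 \right)}\right) o = \left(5 \left(-4\right) \left(-4\right) + \left(-2 + 19\right)\right) \frac{9}{22} = \left(\left(-20\right) \left(-4\right) + 17\right) \frac{9}{22} = \left(80 + 17\right) \frac{9}{22} = 97 \cdot \frac{9}{22} = \frac{873}{22}$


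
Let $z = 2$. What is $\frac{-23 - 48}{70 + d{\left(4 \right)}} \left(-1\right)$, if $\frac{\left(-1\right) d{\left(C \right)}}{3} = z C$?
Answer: $\frac{71}{46} \approx 1.5435$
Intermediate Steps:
$d{\left(C \right)} = - 6 C$ ($d{\left(C \right)} = - 3 \cdot 2 C = - 6 C$)
$\frac{-23 - 48}{70 + d{\left(4 \right)}} \left(-1\right) = \frac{-23 - 48}{70 - 24} \left(-1\right) = - \frac{71}{70 - 24} \left(-1\right) = - \frac{71}{46} \left(-1\right) = \left(-71\right) \frac{1}{46} \left(-1\right) = \left(- \frac{71}{46}\right) \left(-1\right) = \frac{71}{46}$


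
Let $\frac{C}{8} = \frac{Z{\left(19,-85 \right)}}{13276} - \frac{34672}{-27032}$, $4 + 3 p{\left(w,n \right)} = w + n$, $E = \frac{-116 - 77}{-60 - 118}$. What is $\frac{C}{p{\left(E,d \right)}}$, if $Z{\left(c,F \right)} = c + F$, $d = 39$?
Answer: $\frac{20404200520}{24011103041} \approx 0.84978$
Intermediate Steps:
$E = \frac{193}{178}$ ($E = - \frac{193}{-178} = \left(-193\right) \left(- \frac{1}{178}\right) = \frac{193}{178} \approx 1.0843$)
$Z{\left(c,F \right)} = F + c$
$p{\left(w,n \right)} = - \frac{4}{3} + \frac{n}{3} + \frac{w}{3}$ ($p{\left(w,n \right)} = - \frac{4}{3} + \frac{w + n}{3} = - \frac{4}{3} + \frac{n + w}{3} = - \frac{4}{3} + \left(\frac{n}{3} + \frac{w}{3}\right) = - \frac{4}{3} + \frac{n}{3} + \frac{w}{3}$)
$C = \frac{114630340}{11214901}$ ($C = 8 \left(\frac{-85 + 19}{13276} - \frac{34672}{-27032}\right) = 8 \left(\left(-66\right) \frac{1}{13276} - - \frac{4334}{3379}\right) = 8 \left(- \frac{33}{6638} + \frac{4334}{3379}\right) = 8 \cdot \frac{28657585}{22429802} = \frac{114630340}{11214901} \approx 10.221$)
$\frac{C}{p{\left(E,d \right)}} = \frac{114630340}{11214901 \left(- \frac{4}{3} + \frac{1}{3} \cdot 39 + \frac{1}{3} \cdot \frac{193}{178}\right)} = \frac{114630340}{11214901 \left(- \frac{4}{3} + 13 + \frac{193}{534}\right)} = \frac{114630340}{11214901 \cdot \frac{2141}{178}} = \frac{114630340}{11214901} \cdot \frac{178}{2141} = \frac{20404200520}{24011103041}$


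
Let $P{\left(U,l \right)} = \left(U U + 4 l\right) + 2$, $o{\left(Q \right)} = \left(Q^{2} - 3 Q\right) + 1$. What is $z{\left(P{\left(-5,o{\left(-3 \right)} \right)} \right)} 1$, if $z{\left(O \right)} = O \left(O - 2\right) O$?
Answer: $1071509$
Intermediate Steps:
$o{\left(Q \right)} = 1 + Q^{2} - 3 Q$
$P{\left(U,l \right)} = 2 + U^{2} + 4 l$ ($P{\left(U,l \right)} = \left(U^{2} + 4 l\right) + 2 = 2 + U^{2} + 4 l$)
$z{\left(O \right)} = O^{2} \left(-2 + O\right)$ ($z{\left(O \right)} = O \left(-2 + O\right) O = O^{2} \left(-2 + O\right)$)
$z{\left(P{\left(-5,o{\left(-3 \right)} \right)} \right)} 1 = \left(2 + \left(-5\right)^{2} + 4 \left(1 + \left(-3\right)^{2} - -9\right)\right)^{2} \left(-2 + \left(2 + \left(-5\right)^{2} + 4 \left(1 + \left(-3\right)^{2} - -9\right)\right)\right) 1 = \left(2 + 25 + 4 \left(1 + 9 + 9\right)\right)^{2} \left(-2 + \left(2 + 25 + 4 \left(1 + 9 + 9\right)\right)\right) 1 = \left(2 + 25 + 4 \cdot 19\right)^{2} \left(-2 + \left(2 + 25 + 4 \cdot 19\right)\right) 1 = \left(2 + 25 + 76\right)^{2} \left(-2 + \left(2 + 25 + 76\right)\right) 1 = 103^{2} \left(-2 + 103\right) 1 = 10609 \cdot 101 \cdot 1 = 1071509 \cdot 1 = 1071509$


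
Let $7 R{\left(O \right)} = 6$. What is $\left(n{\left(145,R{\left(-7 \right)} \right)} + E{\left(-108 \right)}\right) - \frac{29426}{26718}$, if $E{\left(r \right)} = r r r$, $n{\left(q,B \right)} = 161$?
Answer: $- \frac{16826356522}{13359} \approx -1.2596 \cdot 10^{6}$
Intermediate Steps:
$R{\left(O \right)} = \frac{6}{7}$ ($R{\left(O \right)} = \frac{1}{7} \cdot 6 = \frac{6}{7}$)
$E{\left(r \right)} = r^{3}$ ($E{\left(r \right)} = r^{2} r = r^{3}$)
$\left(n{\left(145,R{\left(-7 \right)} \right)} + E{\left(-108 \right)}\right) - \frac{29426}{26718} = \left(161 + \left(-108\right)^{3}\right) - \frac{29426}{26718} = \left(161 - 1259712\right) - \frac{14713}{13359} = -1259551 - \frac{14713}{13359} = - \frac{16826356522}{13359}$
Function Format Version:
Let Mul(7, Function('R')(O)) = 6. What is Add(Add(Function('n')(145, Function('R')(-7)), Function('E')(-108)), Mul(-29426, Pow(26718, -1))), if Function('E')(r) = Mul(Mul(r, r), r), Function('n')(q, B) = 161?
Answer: Rational(-16826356522, 13359) ≈ -1.2596e+6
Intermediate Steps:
Function('R')(O) = Rational(6, 7) (Function('R')(O) = Mul(Rational(1, 7), 6) = Rational(6, 7))
Function('E')(r) = Pow(r, 3) (Function('E')(r) = Mul(Pow(r, 2), r) = Pow(r, 3))
Add(Add(Function('n')(145, Function('R')(-7)), Function('E')(-108)), Mul(-29426, Pow(26718, -1))) = Add(Add(161, Pow(-108, 3)), Mul(-29426, Pow(26718, -1))) = Add(Add(161, -1259712), Mul(-29426, Rational(1, 26718))) = Add(-1259551, Rational(-14713, 13359)) = Rational(-16826356522, 13359)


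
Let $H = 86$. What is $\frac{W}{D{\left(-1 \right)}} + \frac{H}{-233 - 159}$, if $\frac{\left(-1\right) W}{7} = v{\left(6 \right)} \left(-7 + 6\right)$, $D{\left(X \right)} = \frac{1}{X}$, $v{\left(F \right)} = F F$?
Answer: $- \frac{49435}{196} \approx -252.22$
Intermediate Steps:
$v{\left(F \right)} = F^{2}$
$W = 252$ ($W = - 7 \cdot 6^{2} \left(-7 + 6\right) = - 7 \cdot 36 \left(-1\right) = \left(-7\right) \left(-36\right) = 252$)
$\frac{W}{D{\left(-1 \right)}} + \frac{H}{-233 - 159} = \frac{252}{\frac{1}{-1}} + \frac{86}{-233 - 159} = \frac{252}{-1} + \frac{86}{-392} = 252 \left(-1\right) + 86 \left(- \frac{1}{392}\right) = -252 - \frac{43}{196} = - \frac{49435}{196}$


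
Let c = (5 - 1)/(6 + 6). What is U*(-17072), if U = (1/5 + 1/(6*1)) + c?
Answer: -59752/5 ≈ -11950.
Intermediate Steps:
c = ⅓ (c = 4/12 = 4*(1/12) = ⅓ ≈ 0.33333)
U = 7/10 (U = (1/5 + 1/(6*1)) + ⅓ = (1*(⅕) + (⅙)*1) + ⅓ = (⅕ + ⅙) + ⅓ = 11/30 + ⅓ = 7/10 ≈ 0.70000)
U*(-17072) = (7/10)*(-17072) = -59752/5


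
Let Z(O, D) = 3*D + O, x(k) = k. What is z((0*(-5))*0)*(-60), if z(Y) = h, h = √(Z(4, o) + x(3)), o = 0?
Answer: -60*√7 ≈ -158.75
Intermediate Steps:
Z(O, D) = O + 3*D
h = √7 (h = √((4 + 3*0) + 3) = √((4 + 0) + 3) = √(4 + 3) = √7 ≈ 2.6458)
z(Y) = √7
z((0*(-5))*0)*(-60) = √7*(-60) = -60*√7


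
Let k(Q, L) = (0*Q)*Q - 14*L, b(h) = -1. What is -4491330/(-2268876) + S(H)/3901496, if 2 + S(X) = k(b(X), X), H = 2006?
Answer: 727465932431/368833776604 ≈ 1.9723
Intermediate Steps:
k(Q, L) = -14*L (k(Q, L) = 0*Q - 14*L = 0 - 14*L = -14*L)
S(X) = -2 - 14*X
-4491330/(-2268876) + S(H)/3901496 = -4491330/(-2268876) + (-2 - 14*2006)/3901496 = -4491330*(-1/2268876) + (-2 - 28084)*(1/3901496) = 748555/378146 - 28086*1/3901496 = 748555/378146 - 14043/1950748 = 727465932431/368833776604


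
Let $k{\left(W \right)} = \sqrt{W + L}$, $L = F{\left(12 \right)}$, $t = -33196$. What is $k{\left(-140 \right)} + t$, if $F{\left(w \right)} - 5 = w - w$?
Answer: $-33196 + 3 i \sqrt{15} \approx -33196.0 + 11.619 i$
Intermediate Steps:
$F{\left(w \right)} = 5$ ($F{\left(w \right)} = 5 + \left(w - w\right) = 5 + 0 = 5$)
$L = 5$
$k{\left(W \right)} = \sqrt{5 + W}$ ($k{\left(W \right)} = \sqrt{W + 5} = \sqrt{5 + W}$)
$k{\left(-140 \right)} + t = \sqrt{5 - 140} - 33196 = \sqrt{-135} - 33196 = 3 i \sqrt{15} - 33196 = -33196 + 3 i \sqrt{15}$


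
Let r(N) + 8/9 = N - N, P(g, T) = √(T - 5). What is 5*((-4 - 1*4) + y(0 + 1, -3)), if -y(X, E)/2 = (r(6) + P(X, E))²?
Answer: 2600/81 + 320*I*√2/9 ≈ 32.099 + 50.283*I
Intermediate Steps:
P(g, T) = √(-5 + T)
r(N) = -8/9 (r(N) = -8/9 + (N - N) = -8/9 + 0 = -8/9)
y(X, E) = -2*(-8/9 + √(-5 + E))²
5*((-4 - 1*4) + y(0 + 1, -3)) = 5*((-4 - 1*4) + (682/81 - 2*(-3) + 32*√(-5 - 3)/9)) = 5*((-4 - 4) + (682/81 + 6 + 32*√(-8)/9)) = 5*(-8 + (682/81 + 6 + 32*(2*I*√2)/9)) = 5*(-8 + (682/81 + 6 + 64*I*√2/9)) = 5*(-8 + (1168/81 + 64*I*√2/9)) = 5*(520/81 + 64*I*√2/9) = 2600/81 + 320*I*√2/9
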